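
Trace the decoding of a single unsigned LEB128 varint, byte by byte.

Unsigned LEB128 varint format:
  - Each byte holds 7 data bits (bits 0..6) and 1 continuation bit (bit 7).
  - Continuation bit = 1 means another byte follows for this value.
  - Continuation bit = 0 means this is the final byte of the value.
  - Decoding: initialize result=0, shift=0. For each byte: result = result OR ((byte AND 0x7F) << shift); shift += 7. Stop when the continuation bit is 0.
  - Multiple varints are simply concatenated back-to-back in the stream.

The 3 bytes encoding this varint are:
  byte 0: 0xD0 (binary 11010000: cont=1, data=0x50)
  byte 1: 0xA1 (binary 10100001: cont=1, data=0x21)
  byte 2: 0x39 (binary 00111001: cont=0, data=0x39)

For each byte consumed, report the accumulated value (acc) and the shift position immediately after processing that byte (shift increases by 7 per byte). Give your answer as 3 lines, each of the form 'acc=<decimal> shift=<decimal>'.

byte 0=0xD0: payload=0x50=80, contrib = 80<<0 = 80; acc -> 80, shift -> 7
byte 1=0xA1: payload=0x21=33, contrib = 33<<7 = 4224; acc -> 4304, shift -> 14
byte 2=0x39: payload=0x39=57, contrib = 57<<14 = 933888; acc -> 938192, shift -> 21

Answer: acc=80 shift=7
acc=4304 shift=14
acc=938192 shift=21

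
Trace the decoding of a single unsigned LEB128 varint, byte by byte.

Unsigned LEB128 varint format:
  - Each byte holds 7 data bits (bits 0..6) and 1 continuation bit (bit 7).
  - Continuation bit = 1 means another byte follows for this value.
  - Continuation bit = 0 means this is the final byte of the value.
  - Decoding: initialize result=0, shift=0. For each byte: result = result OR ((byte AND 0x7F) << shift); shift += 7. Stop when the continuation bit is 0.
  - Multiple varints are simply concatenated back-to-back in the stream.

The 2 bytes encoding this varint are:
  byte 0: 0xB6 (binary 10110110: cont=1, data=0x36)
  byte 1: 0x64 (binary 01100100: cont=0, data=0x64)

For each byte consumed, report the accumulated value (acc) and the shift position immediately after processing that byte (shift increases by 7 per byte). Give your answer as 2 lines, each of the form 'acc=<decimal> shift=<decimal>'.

byte 0=0xB6: payload=0x36=54, contrib = 54<<0 = 54; acc -> 54, shift -> 7
byte 1=0x64: payload=0x64=100, contrib = 100<<7 = 12800; acc -> 12854, shift -> 14

Answer: acc=54 shift=7
acc=12854 shift=14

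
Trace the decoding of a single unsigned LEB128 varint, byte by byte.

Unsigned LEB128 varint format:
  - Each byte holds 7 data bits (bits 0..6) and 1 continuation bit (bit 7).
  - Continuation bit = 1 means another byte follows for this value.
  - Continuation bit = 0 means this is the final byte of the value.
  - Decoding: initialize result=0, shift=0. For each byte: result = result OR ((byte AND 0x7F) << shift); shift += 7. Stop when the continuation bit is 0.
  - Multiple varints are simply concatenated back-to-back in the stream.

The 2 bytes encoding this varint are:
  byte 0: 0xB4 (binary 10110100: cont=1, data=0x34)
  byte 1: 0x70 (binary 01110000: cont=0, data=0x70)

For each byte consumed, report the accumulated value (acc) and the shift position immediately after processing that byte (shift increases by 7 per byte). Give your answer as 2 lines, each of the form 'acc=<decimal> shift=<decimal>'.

byte 0=0xB4: payload=0x34=52, contrib = 52<<0 = 52; acc -> 52, shift -> 7
byte 1=0x70: payload=0x70=112, contrib = 112<<7 = 14336; acc -> 14388, shift -> 14

Answer: acc=52 shift=7
acc=14388 shift=14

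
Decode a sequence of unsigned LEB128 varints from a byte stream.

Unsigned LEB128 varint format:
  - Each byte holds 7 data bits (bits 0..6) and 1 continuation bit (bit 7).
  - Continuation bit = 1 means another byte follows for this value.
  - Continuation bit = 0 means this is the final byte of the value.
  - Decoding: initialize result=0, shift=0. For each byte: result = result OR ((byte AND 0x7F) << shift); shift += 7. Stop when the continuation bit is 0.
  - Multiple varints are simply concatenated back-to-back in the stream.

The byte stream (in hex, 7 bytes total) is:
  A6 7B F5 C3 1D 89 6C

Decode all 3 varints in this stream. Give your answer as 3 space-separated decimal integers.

  byte[0]=0xA6 cont=1 payload=0x26=38: acc |= 38<<0 -> acc=38 shift=7
  byte[1]=0x7B cont=0 payload=0x7B=123: acc |= 123<<7 -> acc=15782 shift=14 [end]
Varint 1: bytes[0:2] = A6 7B -> value 15782 (2 byte(s))
  byte[2]=0xF5 cont=1 payload=0x75=117: acc |= 117<<0 -> acc=117 shift=7
  byte[3]=0xC3 cont=1 payload=0x43=67: acc |= 67<<7 -> acc=8693 shift=14
  byte[4]=0x1D cont=0 payload=0x1D=29: acc |= 29<<14 -> acc=483829 shift=21 [end]
Varint 2: bytes[2:5] = F5 C3 1D -> value 483829 (3 byte(s))
  byte[5]=0x89 cont=1 payload=0x09=9: acc |= 9<<0 -> acc=9 shift=7
  byte[6]=0x6C cont=0 payload=0x6C=108: acc |= 108<<7 -> acc=13833 shift=14 [end]
Varint 3: bytes[5:7] = 89 6C -> value 13833 (2 byte(s))

Answer: 15782 483829 13833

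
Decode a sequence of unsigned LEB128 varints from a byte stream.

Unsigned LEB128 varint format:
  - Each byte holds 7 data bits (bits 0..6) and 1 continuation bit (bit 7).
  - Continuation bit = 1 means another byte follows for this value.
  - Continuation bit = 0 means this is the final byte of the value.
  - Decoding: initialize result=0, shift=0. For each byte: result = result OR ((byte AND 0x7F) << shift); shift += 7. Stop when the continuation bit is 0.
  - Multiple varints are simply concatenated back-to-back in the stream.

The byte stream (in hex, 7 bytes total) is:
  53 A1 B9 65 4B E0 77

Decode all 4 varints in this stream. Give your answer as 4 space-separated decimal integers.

Answer: 83 1662113 75 15328

Derivation:
  byte[0]=0x53 cont=0 payload=0x53=83: acc |= 83<<0 -> acc=83 shift=7 [end]
Varint 1: bytes[0:1] = 53 -> value 83 (1 byte(s))
  byte[1]=0xA1 cont=1 payload=0x21=33: acc |= 33<<0 -> acc=33 shift=7
  byte[2]=0xB9 cont=1 payload=0x39=57: acc |= 57<<7 -> acc=7329 shift=14
  byte[3]=0x65 cont=0 payload=0x65=101: acc |= 101<<14 -> acc=1662113 shift=21 [end]
Varint 2: bytes[1:4] = A1 B9 65 -> value 1662113 (3 byte(s))
  byte[4]=0x4B cont=0 payload=0x4B=75: acc |= 75<<0 -> acc=75 shift=7 [end]
Varint 3: bytes[4:5] = 4B -> value 75 (1 byte(s))
  byte[5]=0xE0 cont=1 payload=0x60=96: acc |= 96<<0 -> acc=96 shift=7
  byte[6]=0x77 cont=0 payload=0x77=119: acc |= 119<<7 -> acc=15328 shift=14 [end]
Varint 4: bytes[5:7] = E0 77 -> value 15328 (2 byte(s))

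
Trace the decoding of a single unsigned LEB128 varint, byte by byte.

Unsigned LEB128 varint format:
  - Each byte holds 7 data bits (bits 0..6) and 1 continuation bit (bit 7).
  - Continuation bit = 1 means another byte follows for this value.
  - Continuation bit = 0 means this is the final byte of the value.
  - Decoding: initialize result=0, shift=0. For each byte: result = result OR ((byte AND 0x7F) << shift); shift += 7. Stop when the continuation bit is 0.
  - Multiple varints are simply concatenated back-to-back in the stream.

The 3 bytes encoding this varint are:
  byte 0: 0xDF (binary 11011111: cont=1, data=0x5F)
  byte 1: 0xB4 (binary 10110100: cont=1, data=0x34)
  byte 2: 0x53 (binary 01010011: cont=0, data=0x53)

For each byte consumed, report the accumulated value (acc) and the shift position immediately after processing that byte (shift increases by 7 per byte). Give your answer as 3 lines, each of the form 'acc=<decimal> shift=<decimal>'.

Answer: acc=95 shift=7
acc=6751 shift=14
acc=1366623 shift=21

Derivation:
byte 0=0xDF: payload=0x5F=95, contrib = 95<<0 = 95; acc -> 95, shift -> 7
byte 1=0xB4: payload=0x34=52, contrib = 52<<7 = 6656; acc -> 6751, shift -> 14
byte 2=0x53: payload=0x53=83, contrib = 83<<14 = 1359872; acc -> 1366623, shift -> 21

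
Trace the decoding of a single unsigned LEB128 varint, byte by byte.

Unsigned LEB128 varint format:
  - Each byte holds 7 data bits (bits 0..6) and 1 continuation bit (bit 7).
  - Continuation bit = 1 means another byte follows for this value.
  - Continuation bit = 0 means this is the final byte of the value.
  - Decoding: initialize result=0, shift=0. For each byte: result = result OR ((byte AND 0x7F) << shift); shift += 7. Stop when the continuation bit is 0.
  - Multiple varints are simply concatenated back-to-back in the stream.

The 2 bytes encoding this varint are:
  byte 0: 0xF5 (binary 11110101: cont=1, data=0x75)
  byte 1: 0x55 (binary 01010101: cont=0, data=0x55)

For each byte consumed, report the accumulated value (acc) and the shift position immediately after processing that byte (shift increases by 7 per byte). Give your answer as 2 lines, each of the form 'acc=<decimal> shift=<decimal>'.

byte 0=0xF5: payload=0x75=117, contrib = 117<<0 = 117; acc -> 117, shift -> 7
byte 1=0x55: payload=0x55=85, contrib = 85<<7 = 10880; acc -> 10997, shift -> 14

Answer: acc=117 shift=7
acc=10997 shift=14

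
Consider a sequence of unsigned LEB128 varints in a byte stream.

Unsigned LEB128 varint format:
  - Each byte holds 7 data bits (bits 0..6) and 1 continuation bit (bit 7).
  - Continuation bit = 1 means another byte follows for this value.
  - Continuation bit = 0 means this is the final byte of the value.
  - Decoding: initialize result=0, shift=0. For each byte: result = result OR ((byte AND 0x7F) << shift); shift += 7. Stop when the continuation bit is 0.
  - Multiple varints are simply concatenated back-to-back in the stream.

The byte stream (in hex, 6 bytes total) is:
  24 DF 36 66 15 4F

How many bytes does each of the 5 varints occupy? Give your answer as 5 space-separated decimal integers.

  byte[0]=0x24 cont=0 payload=0x24=36: acc |= 36<<0 -> acc=36 shift=7 [end]
Varint 1: bytes[0:1] = 24 -> value 36 (1 byte(s))
  byte[1]=0xDF cont=1 payload=0x5F=95: acc |= 95<<0 -> acc=95 shift=7
  byte[2]=0x36 cont=0 payload=0x36=54: acc |= 54<<7 -> acc=7007 shift=14 [end]
Varint 2: bytes[1:3] = DF 36 -> value 7007 (2 byte(s))
  byte[3]=0x66 cont=0 payload=0x66=102: acc |= 102<<0 -> acc=102 shift=7 [end]
Varint 3: bytes[3:4] = 66 -> value 102 (1 byte(s))
  byte[4]=0x15 cont=0 payload=0x15=21: acc |= 21<<0 -> acc=21 shift=7 [end]
Varint 4: bytes[4:5] = 15 -> value 21 (1 byte(s))
  byte[5]=0x4F cont=0 payload=0x4F=79: acc |= 79<<0 -> acc=79 shift=7 [end]
Varint 5: bytes[5:6] = 4F -> value 79 (1 byte(s))

Answer: 1 2 1 1 1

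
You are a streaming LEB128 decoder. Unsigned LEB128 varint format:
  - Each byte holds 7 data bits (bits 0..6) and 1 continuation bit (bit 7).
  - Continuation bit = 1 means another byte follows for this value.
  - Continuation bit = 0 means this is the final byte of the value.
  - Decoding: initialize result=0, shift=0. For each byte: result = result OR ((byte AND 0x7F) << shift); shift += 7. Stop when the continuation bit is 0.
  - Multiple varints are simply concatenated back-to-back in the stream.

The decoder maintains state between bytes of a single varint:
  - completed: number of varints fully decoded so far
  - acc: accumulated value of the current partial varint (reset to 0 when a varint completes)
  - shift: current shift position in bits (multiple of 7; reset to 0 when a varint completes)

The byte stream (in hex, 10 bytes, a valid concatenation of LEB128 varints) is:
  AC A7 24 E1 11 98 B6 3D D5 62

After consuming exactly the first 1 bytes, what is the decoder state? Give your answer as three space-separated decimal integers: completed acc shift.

Answer: 0 44 7

Derivation:
byte[0]=0xAC cont=1 payload=0x2C: acc |= 44<<0 -> completed=0 acc=44 shift=7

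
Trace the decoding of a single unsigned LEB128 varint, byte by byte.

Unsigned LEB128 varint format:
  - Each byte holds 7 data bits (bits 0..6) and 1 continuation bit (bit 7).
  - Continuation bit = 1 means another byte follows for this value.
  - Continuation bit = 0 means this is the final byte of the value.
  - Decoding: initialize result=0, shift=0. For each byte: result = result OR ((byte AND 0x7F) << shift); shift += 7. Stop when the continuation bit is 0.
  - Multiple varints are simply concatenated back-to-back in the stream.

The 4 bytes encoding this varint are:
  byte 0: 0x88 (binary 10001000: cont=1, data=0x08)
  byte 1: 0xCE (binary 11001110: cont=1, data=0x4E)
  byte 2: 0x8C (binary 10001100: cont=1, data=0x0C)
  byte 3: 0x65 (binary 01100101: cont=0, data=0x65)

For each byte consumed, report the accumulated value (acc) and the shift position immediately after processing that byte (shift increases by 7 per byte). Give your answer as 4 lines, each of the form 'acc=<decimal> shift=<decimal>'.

byte 0=0x88: payload=0x08=8, contrib = 8<<0 = 8; acc -> 8, shift -> 7
byte 1=0xCE: payload=0x4E=78, contrib = 78<<7 = 9984; acc -> 9992, shift -> 14
byte 2=0x8C: payload=0x0C=12, contrib = 12<<14 = 196608; acc -> 206600, shift -> 21
byte 3=0x65: payload=0x65=101, contrib = 101<<21 = 211812352; acc -> 212018952, shift -> 28

Answer: acc=8 shift=7
acc=9992 shift=14
acc=206600 shift=21
acc=212018952 shift=28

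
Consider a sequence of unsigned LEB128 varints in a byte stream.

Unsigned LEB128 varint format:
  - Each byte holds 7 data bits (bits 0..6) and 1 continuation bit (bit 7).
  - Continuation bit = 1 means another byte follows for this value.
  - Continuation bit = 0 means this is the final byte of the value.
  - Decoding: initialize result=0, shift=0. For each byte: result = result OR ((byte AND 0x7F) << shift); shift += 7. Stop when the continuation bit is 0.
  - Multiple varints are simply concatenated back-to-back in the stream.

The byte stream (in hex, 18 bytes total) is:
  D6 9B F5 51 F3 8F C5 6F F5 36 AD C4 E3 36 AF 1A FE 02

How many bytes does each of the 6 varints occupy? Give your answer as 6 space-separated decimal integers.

  byte[0]=0xD6 cont=1 payload=0x56=86: acc |= 86<<0 -> acc=86 shift=7
  byte[1]=0x9B cont=1 payload=0x1B=27: acc |= 27<<7 -> acc=3542 shift=14
  byte[2]=0xF5 cont=1 payload=0x75=117: acc |= 117<<14 -> acc=1920470 shift=21
  byte[3]=0x51 cont=0 payload=0x51=81: acc |= 81<<21 -> acc=171789782 shift=28 [end]
Varint 1: bytes[0:4] = D6 9B F5 51 -> value 171789782 (4 byte(s))
  byte[4]=0xF3 cont=1 payload=0x73=115: acc |= 115<<0 -> acc=115 shift=7
  byte[5]=0x8F cont=1 payload=0x0F=15: acc |= 15<<7 -> acc=2035 shift=14
  byte[6]=0xC5 cont=1 payload=0x45=69: acc |= 69<<14 -> acc=1132531 shift=21
  byte[7]=0x6F cont=0 payload=0x6F=111: acc |= 111<<21 -> acc=233916403 shift=28 [end]
Varint 2: bytes[4:8] = F3 8F C5 6F -> value 233916403 (4 byte(s))
  byte[8]=0xF5 cont=1 payload=0x75=117: acc |= 117<<0 -> acc=117 shift=7
  byte[9]=0x36 cont=0 payload=0x36=54: acc |= 54<<7 -> acc=7029 shift=14 [end]
Varint 3: bytes[8:10] = F5 36 -> value 7029 (2 byte(s))
  byte[10]=0xAD cont=1 payload=0x2D=45: acc |= 45<<0 -> acc=45 shift=7
  byte[11]=0xC4 cont=1 payload=0x44=68: acc |= 68<<7 -> acc=8749 shift=14
  byte[12]=0xE3 cont=1 payload=0x63=99: acc |= 99<<14 -> acc=1630765 shift=21
  byte[13]=0x36 cont=0 payload=0x36=54: acc |= 54<<21 -> acc=114876973 shift=28 [end]
Varint 4: bytes[10:14] = AD C4 E3 36 -> value 114876973 (4 byte(s))
  byte[14]=0xAF cont=1 payload=0x2F=47: acc |= 47<<0 -> acc=47 shift=7
  byte[15]=0x1A cont=0 payload=0x1A=26: acc |= 26<<7 -> acc=3375 shift=14 [end]
Varint 5: bytes[14:16] = AF 1A -> value 3375 (2 byte(s))
  byte[16]=0xFE cont=1 payload=0x7E=126: acc |= 126<<0 -> acc=126 shift=7
  byte[17]=0x02 cont=0 payload=0x02=2: acc |= 2<<7 -> acc=382 shift=14 [end]
Varint 6: bytes[16:18] = FE 02 -> value 382 (2 byte(s))

Answer: 4 4 2 4 2 2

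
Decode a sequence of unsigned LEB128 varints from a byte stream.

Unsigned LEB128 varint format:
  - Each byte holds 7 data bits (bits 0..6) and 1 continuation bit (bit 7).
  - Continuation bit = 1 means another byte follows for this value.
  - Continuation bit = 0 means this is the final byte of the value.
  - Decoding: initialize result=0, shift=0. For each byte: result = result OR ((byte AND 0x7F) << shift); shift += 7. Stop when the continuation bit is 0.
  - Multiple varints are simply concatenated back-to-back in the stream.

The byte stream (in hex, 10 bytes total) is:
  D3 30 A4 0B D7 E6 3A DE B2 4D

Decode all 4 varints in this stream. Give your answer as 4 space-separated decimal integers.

  byte[0]=0xD3 cont=1 payload=0x53=83: acc |= 83<<0 -> acc=83 shift=7
  byte[1]=0x30 cont=0 payload=0x30=48: acc |= 48<<7 -> acc=6227 shift=14 [end]
Varint 1: bytes[0:2] = D3 30 -> value 6227 (2 byte(s))
  byte[2]=0xA4 cont=1 payload=0x24=36: acc |= 36<<0 -> acc=36 shift=7
  byte[3]=0x0B cont=0 payload=0x0B=11: acc |= 11<<7 -> acc=1444 shift=14 [end]
Varint 2: bytes[2:4] = A4 0B -> value 1444 (2 byte(s))
  byte[4]=0xD7 cont=1 payload=0x57=87: acc |= 87<<0 -> acc=87 shift=7
  byte[5]=0xE6 cont=1 payload=0x66=102: acc |= 102<<7 -> acc=13143 shift=14
  byte[6]=0x3A cont=0 payload=0x3A=58: acc |= 58<<14 -> acc=963415 shift=21 [end]
Varint 3: bytes[4:7] = D7 E6 3A -> value 963415 (3 byte(s))
  byte[7]=0xDE cont=1 payload=0x5E=94: acc |= 94<<0 -> acc=94 shift=7
  byte[8]=0xB2 cont=1 payload=0x32=50: acc |= 50<<7 -> acc=6494 shift=14
  byte[9]=0x4D cont=0 payload=0x4D=77: acc |= 77<<14 -> acc=1268062 shift=21 [end]
Varint 4: bytes[7:10] = DE B2 4D -> value 1268062 (3 byte(s))

Answer: 6227 1444 963415 1268062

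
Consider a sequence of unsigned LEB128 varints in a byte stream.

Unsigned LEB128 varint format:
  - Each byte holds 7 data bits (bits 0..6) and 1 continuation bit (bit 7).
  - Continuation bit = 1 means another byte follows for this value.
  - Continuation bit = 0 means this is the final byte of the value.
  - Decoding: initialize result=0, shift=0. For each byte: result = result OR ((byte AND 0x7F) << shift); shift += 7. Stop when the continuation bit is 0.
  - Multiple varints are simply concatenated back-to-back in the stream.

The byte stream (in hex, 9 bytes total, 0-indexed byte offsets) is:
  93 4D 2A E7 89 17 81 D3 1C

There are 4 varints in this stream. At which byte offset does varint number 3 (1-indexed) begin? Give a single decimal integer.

Answer: 3

Derivation:
  byte[0]=0x93 cont=1 payload=0x13=19: acc |= 19<<0 -> acc=19 shift=7
  byte[1]=0x4D cont=0 payload=0x4D=77: acc |= 77<<7 -> acc=9875 shift=14 [end]
Varint 1: bytes[0:2] = 93 4D -> value 9875 (2 byte(s))
  byte[2]=0x2A cont=0 payload=0x2A=42: acc |= 42<<0 -> acc=42 shift=7 [end]
Varint 2: bytes[2:3] = 2A -> value 42 (1 byte(s))
  byte[3]=0xE7 cont=1 payload=0x67=103: acc |= 103<<0 -> acc=103 shift=7
  byte[4]=0x89 cont=1 payload=0x09=9: acc |= 9<<7 -> acc=1255 shift=14
  byte[5]=0x17 cont=0 payload=0x17=23: acc |= 23<<14 -> acc=378087 shift=21 [end]
Varint 3: bytes[3:6] = E7 89 17 -> value 378087 (3 byte(s))
  byte[6]=0x81 cont=1 payload=0x01=1: acc |= 1<<0 -> acc=1 shift=7
  byte[7]=0xD3 cont=1 payload=0x53=83: acc |= 83<<7 -> acc=10625 shift=14
  byte[8]=0x1C cont=0 payload=0x1C=28: acc |= 28<<14 -> acc=469377 shift=21 [end]
Varint 4: bytes[6:9] = 81 D3 1C -> value 469377 (3 byte(s))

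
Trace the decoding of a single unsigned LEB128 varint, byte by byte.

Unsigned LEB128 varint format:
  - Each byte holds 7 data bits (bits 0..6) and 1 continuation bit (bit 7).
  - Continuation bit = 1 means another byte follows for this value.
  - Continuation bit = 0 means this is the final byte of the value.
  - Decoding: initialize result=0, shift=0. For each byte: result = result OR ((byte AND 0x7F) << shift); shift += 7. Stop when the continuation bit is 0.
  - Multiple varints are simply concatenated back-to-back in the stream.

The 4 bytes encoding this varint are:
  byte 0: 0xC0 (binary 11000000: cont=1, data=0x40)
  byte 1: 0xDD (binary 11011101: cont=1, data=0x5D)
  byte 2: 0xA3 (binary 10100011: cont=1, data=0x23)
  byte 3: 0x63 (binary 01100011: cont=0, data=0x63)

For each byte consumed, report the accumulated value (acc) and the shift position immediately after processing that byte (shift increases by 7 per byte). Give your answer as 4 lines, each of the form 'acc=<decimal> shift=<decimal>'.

byte 0=0xC0: payload=0x40=64, contrib = 64<<0 = 64; acc -> 64, shift -> 7
byte 1=0xDD: payload=0x5D=93, contrib = 93<<7 = 11904; acc -> 11968, shift -> 14
byte 2=0xA3: payload=0x23=35, contrib = 35<<14 = 573440; acc -> 585408, shift -> 21
byte 3=0x63: payload=0x63=99, contrib = 99<<21 = 207618048; acc -> 208203456, shift -> 28

Answer: acc=64 shift=7
acc=11968 shift=14
acc=585408 shift=21
acc=208203456 shift=28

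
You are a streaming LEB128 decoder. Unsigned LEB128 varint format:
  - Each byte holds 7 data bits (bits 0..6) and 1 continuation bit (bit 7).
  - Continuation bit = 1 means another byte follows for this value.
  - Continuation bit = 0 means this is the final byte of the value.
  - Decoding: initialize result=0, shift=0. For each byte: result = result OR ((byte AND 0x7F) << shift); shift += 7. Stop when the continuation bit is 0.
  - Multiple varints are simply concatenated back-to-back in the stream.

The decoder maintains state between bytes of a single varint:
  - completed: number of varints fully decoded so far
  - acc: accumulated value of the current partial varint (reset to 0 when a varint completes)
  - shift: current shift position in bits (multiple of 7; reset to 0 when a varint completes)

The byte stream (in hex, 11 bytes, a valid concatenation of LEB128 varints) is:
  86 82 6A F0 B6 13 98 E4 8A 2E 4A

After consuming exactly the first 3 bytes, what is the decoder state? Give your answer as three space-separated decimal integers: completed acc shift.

Answer: 1 0 0

Derivation:
byte[0]=0x86 cont=1 payload=0x06: acc |= 6<<0 -> completed=0 acc=6 shift=7
byte[1]=0x82 cont=1 payload=0x02: acc |= 2<<7 -> completed=0 acc=262 shift=14
byte[2]=0x6A cont=0 payload=0x6A: varint #1 complete (value=1736966); reset -> completed=1 acc=0 shift=0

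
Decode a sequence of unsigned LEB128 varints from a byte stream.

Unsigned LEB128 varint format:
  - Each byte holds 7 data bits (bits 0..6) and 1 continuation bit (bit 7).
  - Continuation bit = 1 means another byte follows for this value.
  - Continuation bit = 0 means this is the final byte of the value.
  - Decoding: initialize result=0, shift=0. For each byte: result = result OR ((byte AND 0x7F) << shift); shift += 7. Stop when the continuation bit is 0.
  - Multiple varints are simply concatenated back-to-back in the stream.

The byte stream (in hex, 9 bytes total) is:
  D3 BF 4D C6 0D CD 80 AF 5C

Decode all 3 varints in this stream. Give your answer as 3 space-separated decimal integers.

  byte[0]=0xD3 cont=1 payload=0x53=83: acc |= 83<<0 -> acc=83 shift=7
  byte[1]=0xBF cont=1 payload=0x3F=63: acc |= 63<<7 -> acc=8147 shift=14
  byte[2]=0x4D cont=0 payload=0x4D=77: acc |= 77<<14 -> acc=1269715 shift=21 [end]
Varint 1: bytes[0:3] = D3 BF 4D -> value 1269715 (3 byte(s))
  byte[3]=0xC6 cont=1 payload=0x46=70: acc |= 70<<0 -> acc=70 shift=7
  byte[4]=0x0D cont=0 payload=0x0D=13: acc |= 13<<7 -> acc=1734 shift=14 [end]
Varint 2: bytes[3:5] = C6 0D -> value 1734 (2 byte(s))
  byte[5]=0xCD cont=1 payload=0x4D=77: acc |= 77<<0 -> acc=77 shift=7
  byte[6]=0x80 cont=1 payload=0x00=0: acc |= 0<<7 -> acc=77 shift=14
  byte[7]=0xAF cont=1 payload=0x2F=47: acc |= 47<<14 -> acc=770125 shift=21
  byte[8]=0x5C cont=0 payload=0x5C=92: acc |= 92<<21 -> acc=193708109 shift=28 [end]
Varint 3: bytes[5:9] = CD 80 AF 5C -> value 193708109 (4 byte(s))

Answer: 1269715 1734 193708109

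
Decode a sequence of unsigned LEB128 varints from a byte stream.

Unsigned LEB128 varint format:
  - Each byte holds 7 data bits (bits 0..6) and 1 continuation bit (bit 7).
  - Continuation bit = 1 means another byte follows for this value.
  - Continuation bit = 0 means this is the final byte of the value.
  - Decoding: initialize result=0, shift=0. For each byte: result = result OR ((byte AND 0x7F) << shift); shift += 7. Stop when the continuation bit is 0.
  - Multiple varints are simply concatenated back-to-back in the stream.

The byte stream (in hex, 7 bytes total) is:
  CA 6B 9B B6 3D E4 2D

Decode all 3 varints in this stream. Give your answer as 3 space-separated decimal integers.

Answer: 13770 1006363 5860

Derivation:
  byte[0]=0xCA cont=1 payload=0x4A=74: acc |= 74<<0 -> acc=74 shift=7
  byte[1]=0x6B cont=0 payload=0x6B=107: acc |= 107<<7 -> acc=13770 shift=14 [end]
Varint 1: bytes[0:2] = CA 6B -> value 13770 (2 byte(s))
  byte[2]=0x9B cont=1 payload=0x1B=27: acc |= 27<<0 -> acc=27 shift=7
  byte[3]=0xB6 cont=1 payload=0x36=54: acc |= 54<<7 -> acc=6939 shift=14
  byte[4]=0x3D cont=0 payload=0x3D=61: acc |= 61<<14 -> acc=1006363 shift=21 [end]
Varint 2: bytes[2:5] = 9B B6 3D -> value 1006363 (3 byte(s))
  byte[5]=0xE4 cont=1 payload=0x64=100: acc |= 100<<0 -> acc=100 shift=7
  byte[6]=0x2D cont=0 payload=0x2D=45: acc |= 45<<7 -> acc=5860 shift=14 [end]
Varint 3: bytes[5:7] = E4 2D -> value 5860 (2 byte(s))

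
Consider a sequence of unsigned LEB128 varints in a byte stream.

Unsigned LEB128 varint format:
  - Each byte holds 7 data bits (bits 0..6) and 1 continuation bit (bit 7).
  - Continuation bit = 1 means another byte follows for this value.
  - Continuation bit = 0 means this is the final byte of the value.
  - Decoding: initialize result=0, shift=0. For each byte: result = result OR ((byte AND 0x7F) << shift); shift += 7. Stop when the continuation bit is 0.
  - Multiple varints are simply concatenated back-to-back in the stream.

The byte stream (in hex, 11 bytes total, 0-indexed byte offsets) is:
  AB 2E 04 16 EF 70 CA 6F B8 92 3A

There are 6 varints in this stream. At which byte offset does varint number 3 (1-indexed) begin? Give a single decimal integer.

  byte[0]=0xAB cont=1 payload=0x2B=43: acc |= 43<<0 -> acc=43 shift=7
  byte[1]=0x2E cont=0 payload=0x2E=46: acc |= 46<<7 -> acc=5931 shift=14 [end]
Varint 1: bytes[0:2] = AB 2E -> value 5931 (2 byte(s))
  byte[2]=0x04 cont=0 payload=0x04=4: acc |= 4<<0 -> acc=4 shift=7 [end]
Varint 2: bytes[2:3] = 04 -> value 4 (1 byte(s))
  byte[3]=0x16 cont=0 payload=0x16=22: acc |= 22<<0 -> acc=22 shift=7 [end]
Varint 3: bytes[3:4] = 16 -> value 22 (1 byte(s))
  byte[4]=0xEF cont=1 payload=0x6F=111: acc |= 111<<0 -> acc=111 shift=7
  byte[5]=0x70 cont=0 payload=0x70=112: acc |= 112<<7 -> acc=14447 shift=14 [end]
Varint 4: bytes[4:6] = EF 70 -> value 14447 (2 byte(s))
  byte[6]=0xCA cont=1 payload=0x4A=74: acc |= 74<<0 -> acc=74 shift=7
  byte[7]=0x6F cont=0 payload=0x6F=111: acc |= 111<<7 -> acc=14282 shift=14 [end]
Varint 5: bytes[6:8] = CA 6F -> value 14282 (2 byte(s))
  byte[8]=0xB8 cont=1 payload=0x38=56: acc |= 56<<0 -> acc=56 shift=7
  byte[9]=0x92 cont=1 payload=0x12=18: acc |= 18<<7 -> acc=2360 shift=14
  byte[10]=0x3A cont=0 payload=0x3A=58: acc |= 58<<14 -> acc=952632 shift=21 [end]
Varint 6: bytes[8:11] = B8 92 3A -> value 952632 (3 byte(s))

Answer: 3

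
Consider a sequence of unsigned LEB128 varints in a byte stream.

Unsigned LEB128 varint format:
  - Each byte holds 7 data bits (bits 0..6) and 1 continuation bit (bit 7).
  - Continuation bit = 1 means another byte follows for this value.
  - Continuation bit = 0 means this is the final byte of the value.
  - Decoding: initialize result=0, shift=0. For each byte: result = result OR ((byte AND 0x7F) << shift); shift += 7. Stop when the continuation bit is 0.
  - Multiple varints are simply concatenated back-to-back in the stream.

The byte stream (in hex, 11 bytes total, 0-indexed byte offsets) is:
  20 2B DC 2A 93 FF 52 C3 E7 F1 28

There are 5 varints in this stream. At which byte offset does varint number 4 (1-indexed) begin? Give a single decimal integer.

  byte[0]=0x20 cont=0 payload=0x20=32: acc |= 32<<0 -> acc=32 shift=7 [end]
Varint 1: bytes[0:1] = 20 -> value 32 (1 byte(s))
  byte[1]=0x2B cont=0 payload=0x2B=43: acc |= 43<<0 -> acc=43 shift=7 [end]
Varint 2: bytes[1:2] = 2B -> value 43 (1 byte(s))
  byte[2]=0xDC cont=1 payload=0x5C=92: acc |= 92<<0 -> acc=92 shift=7
  byte[3]=0x2A cont=0 payload=0x2A=42: acc |= 42<<7 -> acc=5468 shift=14 [end]
Varint 3: bytes[2:4] = DC 2A -> value 5468 (2 byte(s))
  byte[4]=0x93 cont=1 payload=0x13=19: acc |= 19<<0 -> acc=19 shift=7
  byte[5]=0xFF cont=1 payload=0x7F=127: acc |= 127<<7 -> acc=16275 shift=14
  byte[6]=0x52 cont=0 payload=0x52=82: acc |= 82<<14 -> acc=1359763 shift=21 [end]
Varint 4: bytes[4:7] = 93 FF 52 -> value 1359763 (3 byte(s))
  byte[7]=0xC3 cont=1 payload=0x43=67: acc |= 67<<0 -> acc=67 shift=7
  byte[8]=0xE7 cont=1 payload=0x67=103: acc |= 103<<7 -> acc=13251 shift=14
  byte[9]=0xF1 cont=1 payload=0x71=113: acc |= 113<<14 -> acc=1864643 shift=21
  byte[10]=0x28 cont=0 payload=0x28=40: acc |= 40<<21 -> acc=85750723 shift=28 [end]
Varint 5: bytes[7:11] = C3 E7 F1 28 -> value 85750723 (4 byte(s))

Answer: 4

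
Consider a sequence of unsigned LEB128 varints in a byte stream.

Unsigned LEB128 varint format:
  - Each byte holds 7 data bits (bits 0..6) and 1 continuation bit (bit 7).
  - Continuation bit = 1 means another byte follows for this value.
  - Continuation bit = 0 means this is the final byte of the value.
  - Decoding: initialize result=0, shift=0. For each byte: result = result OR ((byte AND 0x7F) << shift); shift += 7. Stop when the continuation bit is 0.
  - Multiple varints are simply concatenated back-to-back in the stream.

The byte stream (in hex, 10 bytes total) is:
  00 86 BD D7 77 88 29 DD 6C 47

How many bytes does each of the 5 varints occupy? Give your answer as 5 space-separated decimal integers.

Answer: 1 4 2 2 1

Derivation:
  byte[0]=0x00 cont=0 payload=0x00=0: acc |= 0<<0 -> acc=0 shift=7 [end]
Varint 1: bytes[0:1] = 00 -> value 0 (1 byte(s))
  byte[1]=0x86 cont=1 payload=0x06=6: acc |= 6<<0 -> acc=6 shift=7
  byte[2]=0xBD cont=1 payload=0x3D=61: acc |= 61<<7 -> acc=7814 shift=14
  byte[3]=0xD7 cont=1 payload=0x57=87: acc |= 87<<14 -> acc=1433222 shift=21
  byte[4]=0x77 cont=0 payload=0x77=119: acc |= 119<<21 -> acc=250994310 shift=28 [end]
Varint 2: bytes[1:5] = 86 BD D7 77 -> value 250994310 (4 byte(s))
  byte[5]=0x88 cont=1 payload=0x08=8: acc |= 8<<0 -> acc=8 shift=7
  byte[6]=0x29 cont=0 payload=0x29=41: acc |= 41<<7 -> acc=5256 shift=14 [end]
Varint 3: bytes[5:7] = 88 29 -> value 5256 (2 byte(s))
  byte[7]=0xDD cont=1 payload=0x5D=93: acc |= 93<<0 -> acc=93 shift=7
  byte[8]=0x6C cont=0 payload=0x6C=108: acc |= 108<<7 -> acc=13917 shift=14 [end]
Varint 4: bytes[7:9] = DD 6C -> value 13917 (2 byte(s))
  byte[9]=0x47 cont=0 payload=0x47=71: acc |= 71<<0 -> acc=71 shift=7 [end]
Varint 5: bytes[9:10] = 47 -> value 71 (1 byte(s))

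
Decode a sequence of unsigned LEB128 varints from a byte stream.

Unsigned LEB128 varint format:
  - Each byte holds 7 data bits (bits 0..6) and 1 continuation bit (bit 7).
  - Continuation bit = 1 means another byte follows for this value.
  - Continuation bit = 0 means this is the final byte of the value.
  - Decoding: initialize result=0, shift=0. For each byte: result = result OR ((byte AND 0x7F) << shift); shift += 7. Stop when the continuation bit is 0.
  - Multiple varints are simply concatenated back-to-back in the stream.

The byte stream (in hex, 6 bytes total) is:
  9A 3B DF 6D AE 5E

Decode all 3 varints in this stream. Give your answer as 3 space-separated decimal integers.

  byte[0]=0x9A cont=1 payload=0x1A=26: acc |= 26<<0 -> acc=26 shift=7
  byte[1]=0x3B cont=0 payload=0x3B=59: acc |= 59<<7 -> acc=7578 shift=14 [end]
Varint 1: bytes[0:2] = 9A 3B -> value 7578 (2 byte(s))
  byte[2]=0xDF cont=1 payload=0x5F=95: acc |= 95<<0 -> acc=95 shift=7
  byte[3]=0x6D cont=0 payload=0x6D=109: acc |= 109<<7 -> acc=14047 shift=14 [end]
Varint 2: bytes[2:4] = DF 6D -> value 14047 (2 byte(s))
  byte[4]=0xAE cont=1 payload=0x2E=46: acc |= 46<<0 -> acc=46 shift=7
  byte[5]=0x5E cont=0 payload=0x5E=94: acc |= 94<<7 -> acc=12078 shift=14 [end]
Varint 3: bytes[4:6] = AE 5E -> value 12078 (2 byte(s))

Answer: 7578 14047 12078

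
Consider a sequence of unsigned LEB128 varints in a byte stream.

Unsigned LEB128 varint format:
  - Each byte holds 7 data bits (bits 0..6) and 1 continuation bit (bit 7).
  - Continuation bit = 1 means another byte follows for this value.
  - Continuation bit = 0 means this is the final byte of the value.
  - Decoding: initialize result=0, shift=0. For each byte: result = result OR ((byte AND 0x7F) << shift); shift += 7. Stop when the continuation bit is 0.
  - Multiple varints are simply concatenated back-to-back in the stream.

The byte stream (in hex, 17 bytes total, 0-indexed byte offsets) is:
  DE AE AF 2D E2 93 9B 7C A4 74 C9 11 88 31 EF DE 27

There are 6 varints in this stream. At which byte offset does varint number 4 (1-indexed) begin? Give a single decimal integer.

Answer: 10

Derivation:
  byte[0]=0xDE cont=1 payload=0x5E=94: acc |= 94<<0 -> acc=94 shift=7
  byte[1]=0xAE cont=1 payload=0x2E=46: acc |= 46<<7 -> acc=5982 shift=14
  byte[2]=0xAF cont=1 payload=0x2F=47: acc |= 47<<14 -> acc=776030 shift=21
  byte[3]=0x2D cont=0 payload=0x2D=45: acc |= 45<<21 -> acc=95147870 shift=28 [end]
Varint 1: bytes[0:4] = DE AE AF 2D -> value 95147870 (4 byte(s))
  byte[4]=0xE2 cont=1 payload=0x62=98: acc |= 98<<0 -> acc=98 shift=7
  byte[5]=0x93 cont=1 payload=0x13=19: acc |= 19<<7 -> acc=2530 shift=14
  byte[6]=0x9B cont=1 payload=0x1B=27: acc |= 27<<14 -> acc=444898 shift=21
  byte[7]=0x7C cont=0 payload=0x7C=124: acc |= 124<<21 -> acc=260491746 shift=28 [end]
Varint 2: bytes[4:8] = E2 93 9B 7C -> value 260491746 (4 byte(s))
  byte[8]=0xA4 cont=1 payload=0x24=36: acc |= 36<<0 -> acc=36 shift=7
  byte[9]=0x74 cont=0 payload=0x74=116: acc |= 116<<7 -> acc=14884 shift=14 [end]
Varint 3: bytes[8:10] = A4 74 -> value 14884 (2 byte(s))
  byte[10]=0xC9 cont=1 payload=0x49=73: acc |= 73<<0 -> acc=73 shift=7
  byte[11]=0x11 cont=0 payload=0x11=17: acc |= 17<<7 -> acc=2249 shift=14 [end]
Varint 4: bytes[10:12] = C9 11 -> value 2249 (2 byte(s))
  byte[12]=0x88 cont=1 payload=0x08=8: acc |= 8<<0 -> acc=8 shift=7
  byte[13]=0x31 cont=0 payload=0x31=49: acc |= 49<<7 -> acc=6280 shift=14 [end]
Varint 5: bytes[12:14] = 88 31 -> value 6280 (2 byte(s))
  byte[14]=0xEF cont=1 payload=0x6F=111: acc |= 111<<0 -> acc=111 shift=7
  byte[15]=0xDE cont=1 payload=0x5E=94: acc |= 94<<7 -> acc=12143 shift=14
  byte[16]=0x27 cont=0 payload=0x27=39: acc |= 39<<14 -> acc=651119 shift=21 [end]
Varint 6: bytes[14:17] = EF DE 27 -> value 651119 (3 byte(s))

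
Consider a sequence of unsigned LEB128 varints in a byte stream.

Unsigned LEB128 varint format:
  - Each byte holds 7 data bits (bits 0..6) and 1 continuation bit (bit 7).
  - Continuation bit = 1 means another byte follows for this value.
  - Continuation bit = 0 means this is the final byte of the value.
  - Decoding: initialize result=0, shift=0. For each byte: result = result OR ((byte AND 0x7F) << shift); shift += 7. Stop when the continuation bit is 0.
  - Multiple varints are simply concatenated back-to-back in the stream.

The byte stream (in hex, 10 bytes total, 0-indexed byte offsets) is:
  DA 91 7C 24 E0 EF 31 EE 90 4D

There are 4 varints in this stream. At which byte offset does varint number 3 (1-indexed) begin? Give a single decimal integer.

  byte[0]=0xDA cont=1 payload=0x5A=90: acc |= 90<<0 -> acc=90 shift=7
  byte[1]=0x91 cont=1 payload=0x11=17: acc |= 17<<7 -> acc=2266 shift=14
  byte[2]=0x7C cont=0 payload=0x7C=124: acc |= 124<<14 -> acc=2033882 shift=21 [end]
Varint 1: bytes[0:3] = DA 91 7C -> value 2033882 (3 byte(s))
  byte[3]=0x24 cont=0 payload=0x24=36: acc |= 36<<0 -> acc=36 shift=7 [end]
Varint 2: bytes[3:4] = 24 -> value 36 (1 byte(s))
  byte[4]=0xE0 cont=1 payload=0x60=96: acc |= 96<<0 -> acc=96 shift=7
  byte[5]=0xEF cont=1 payload=0x6F=111: acc |= 111<<7 -> acc=14304 shift=14
  byte[6]=0x31 cont=0 payload=0x31=49: acc |= 49<<14 -> acc=817120 shift=21 [end]
Varint 3: bytes[4:7] = E0 EF 31 -> value 817120 (3 byte(s))
  byte[7]=0xEE cont=1 payload=0x6E=110: acc |= 110<<0 -> acc=110 shift=7
  byte[8]=0x90 cont=1 payload=0x10=16: acc |= 16<<7 -> acc=2158 shift=14
  byte[9]=0x4D cont=0 payload=0x4D=77: acc |= 77<<14 -> acc=1263726 shift=21 [end]
Varint 4: bytes[7:10] = EE 90 4D -> value 1263726 (3 byte(s))

Answer: 4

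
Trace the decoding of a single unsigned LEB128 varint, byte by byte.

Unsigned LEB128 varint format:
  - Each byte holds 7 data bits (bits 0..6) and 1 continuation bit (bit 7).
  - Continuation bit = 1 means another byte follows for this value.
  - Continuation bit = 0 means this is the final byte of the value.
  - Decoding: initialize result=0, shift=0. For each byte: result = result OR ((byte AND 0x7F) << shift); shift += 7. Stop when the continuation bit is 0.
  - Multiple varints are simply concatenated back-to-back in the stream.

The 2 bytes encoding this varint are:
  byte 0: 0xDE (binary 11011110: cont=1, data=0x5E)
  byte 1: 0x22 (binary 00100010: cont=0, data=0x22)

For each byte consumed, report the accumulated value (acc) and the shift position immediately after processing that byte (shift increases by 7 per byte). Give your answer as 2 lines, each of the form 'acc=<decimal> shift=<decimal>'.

byte 0=0xDE: payload=0x5E=94, contrib = 94<<0 = 94; acc -> 94, shift -> 7
byte 1=0x22: payload=0x22=34, contrib = 34<<7 = 4352; acc -> 4446, shift -> 14

Answer: acc=94 shift=7
acc=4446 shift=14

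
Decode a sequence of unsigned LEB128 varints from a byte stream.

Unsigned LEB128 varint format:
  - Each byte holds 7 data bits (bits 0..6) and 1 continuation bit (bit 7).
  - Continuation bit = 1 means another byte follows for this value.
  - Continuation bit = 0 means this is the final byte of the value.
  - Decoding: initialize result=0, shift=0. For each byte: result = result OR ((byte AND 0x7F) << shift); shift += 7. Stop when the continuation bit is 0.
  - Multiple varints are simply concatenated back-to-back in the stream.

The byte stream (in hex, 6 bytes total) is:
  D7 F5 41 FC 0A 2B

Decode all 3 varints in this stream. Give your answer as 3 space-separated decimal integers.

  byte[0]=0xD7 cont=1 payload=0x57=87: acc |= 87<<0 -> acc=87 shift=7
  byte[1]=0xF5 cont=1 payload=0x75=117: acc |= 117<<7 -> acc=15063 shift=14
  byte[2]=0x41 cont=0 payload=0x41=65: acc |= 65<<14 -> acc=1080023 shift=21 [end]
Varint 1: bytes[0:3] = D7 F5 41 -> value 1080023 (3 byte(s))
  byte[3]=0xFC cont=1 payload=0x7C=124: acc |= 124<<0 -> acc=124 shift=7
  byte[4]=0x0A cont=0 payload=0x0A=10: acc |= 10<<7 -> acc=1404 shift=14 [end]
Varint 2: bytes[3:5] = FC 0A -> value 1404 (2 byte(s))
  byte[5]=0x2B cont=0 payload=0x2B=43: acc |= 43<<0 -> acc=43 shift=7 [end]
Varint 3: bytes[5:6] = 2B -> value 43 (1 byte(s))

Answer: 1080023 1404 43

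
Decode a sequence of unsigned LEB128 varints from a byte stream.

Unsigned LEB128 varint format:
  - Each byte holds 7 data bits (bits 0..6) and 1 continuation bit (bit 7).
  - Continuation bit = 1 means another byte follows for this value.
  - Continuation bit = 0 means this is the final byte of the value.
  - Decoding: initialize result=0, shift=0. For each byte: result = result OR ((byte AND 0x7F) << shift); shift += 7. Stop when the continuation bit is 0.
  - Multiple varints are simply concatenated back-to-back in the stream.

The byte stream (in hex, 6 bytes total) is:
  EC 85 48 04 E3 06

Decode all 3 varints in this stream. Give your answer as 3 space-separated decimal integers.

  byte[0]=0xEC cont=1 payload=0x6C=108: acc |= 108<<0 -> acc=108 shift=7
  byte[1]=0x85 cont=1 payload=0x05=5: acc |= 5<<7 -> acc=748 shift=14
  byte[2]=0x48 cont=0 payload=0x48=72: acc |= 72<<14 -> acc=1180396 shift=21 [end]
Varint 1: bytes[0:3] = EC 85 48 -> value 1180396 (3 byte(s))
  byte[3]=0x04 cont=0 payload=0x04=4: acc |= 4<<0 -> acc=4 shift=7 [end]
Varint 2: bytes[3:4] = 04 -> value 4 (1 byte(s))
  byte[4]=0xE3 cont=1 payload=0x63=99: acc |= 99<<0 -> acc=99 shift=7
  byte[5]=0x06 cont=0 payload=0x06=6: acc |= 6<<7 -> acc=867 shift=14 [end]
Varint 3: bytes[4:6] = E3 06 -> value 867 (2 byte(s))

Answer: 1180396 4 867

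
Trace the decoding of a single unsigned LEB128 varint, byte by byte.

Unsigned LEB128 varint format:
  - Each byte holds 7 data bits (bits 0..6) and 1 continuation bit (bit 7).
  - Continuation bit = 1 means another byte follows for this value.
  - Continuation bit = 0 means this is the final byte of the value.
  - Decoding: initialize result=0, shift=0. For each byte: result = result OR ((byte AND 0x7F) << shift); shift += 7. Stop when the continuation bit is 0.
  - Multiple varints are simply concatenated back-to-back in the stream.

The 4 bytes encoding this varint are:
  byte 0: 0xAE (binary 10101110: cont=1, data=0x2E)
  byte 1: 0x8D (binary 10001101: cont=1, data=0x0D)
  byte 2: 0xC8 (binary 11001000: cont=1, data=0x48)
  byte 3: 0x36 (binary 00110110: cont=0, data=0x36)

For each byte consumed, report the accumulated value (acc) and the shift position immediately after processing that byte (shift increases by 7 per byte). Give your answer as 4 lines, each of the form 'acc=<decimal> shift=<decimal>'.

byte 0=0xAE: payload=0x2E=46, contrib = 46<<0 = 46; acc -> 46, shift -> 7
byte 1=0x8D: payload=0x0D=13, contrib = 13<<7 = 1664; acc -> 1710, shift -> 14
byte 2=0xC8: payload=0x48=72, contrib = 72<<14 = 1179648; acc -> 1181358, shift -> 21
byte 3=0x36: payload=0x36=54, contrib = 54<<21 = 113246208; acc -> 114427566, shift -> 28

Answer: acc=46 shift=7
acc=1710 shift=14
acc=1181358 shift=21
acc=114427566 shift=28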